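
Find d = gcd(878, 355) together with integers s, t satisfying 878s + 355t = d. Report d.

1

Euclidean algorithm:
878 = 2·355 + 168
355 = 2·168 + 19
168 = 8·19 + 16
19 = 1·16 + 3
16 = 5·3 + 1
3 = 3·1 + 0
gcd(878, 355) = 1.
Back-substituting:
1 = 16 − 5·3
1 = −5·19 + 6·16
1 = 6·168 − 53·19
1 = −53·355 + 112·168
1 = 112·878 − 277·355
So 1 = (112)·878 + (-277)·355.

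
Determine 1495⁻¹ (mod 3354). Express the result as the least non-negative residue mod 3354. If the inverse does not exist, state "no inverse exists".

Compute gcd(1495, 3354):
3354 = 2*1495 + 364
1495 = 4*364 + 39
364 = 9*39 + 13
39 = 3*13 + 0
gcd(1495, 3354) = 13 ≠ 1, so 1495 has no multiplicative inverse modulo 3354.

no inverse exists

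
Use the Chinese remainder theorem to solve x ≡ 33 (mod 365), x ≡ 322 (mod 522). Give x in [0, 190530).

69748

Write x = 33 + 365·k. Then 365·k ≡ 322 − 33 ≡ 289 (mod 522).
Need 365⁻¹ mod 522. Extended Euclid on (522, 365):
522 = 1×365 + 157
365 = 2×157 + 51
157 = 3×51 + 4
51 = 12×4 + 3
4 = 1×3 + 1
3 = 3×1 + 0
Back-substitute:
1 = 4 − 3
1 = −51 + 13·4
1 = 13·157 − 40·51
1 = −40·365 + 93·157
1 = 93·522 − 133·365
365⁻¹ ≡ 389 (mod 522), so k ≡ 389·289 ≡ 191 (mod 522).
x = 33 + 365·191 = 69748.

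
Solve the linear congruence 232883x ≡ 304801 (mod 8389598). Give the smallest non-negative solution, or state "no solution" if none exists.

874615

First find gcd(232883, 8389598):
8389598 = 36·232883 + 5810
232883 = 40·5810 + 483
5810 = 12·483 + 14
483 = 34·14 + 7
14 = 2·7 + 0
gcd = 7 and 7 | 304801, so solutions exist. Divide through by 7: 33269x ≡ 43543 (mod 1198514).
Now find 33269⁻¹ mod 1198514:
1198514 = 36*33269 + 830
33269 = 40*830 + 69
830 = 12*69 + 2
69 = 34*2 + 1
2 = 2*1 + 0
Back-substitute:
1 = 69 − 34·2
1 = −34·830 + 409·69
1 = 409·33269 − 16394·830
1 = −16394·1198514 + 590593·33269
So 33269⁻¹ ≡ 590593 (mod 1198514).
Then x ≡ 590593·43543 ≡ 874615 (mod 1198514); the smallest non-negative solution is x = 874615.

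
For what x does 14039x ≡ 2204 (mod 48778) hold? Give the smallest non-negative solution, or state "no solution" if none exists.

First find gcd(14039, 48778):
48778 = 3×14039 + 6661
14039 = 2×6661 + 717
6661 = 9×717 + 208
717 = 3×208 + 93
208 = 2×93 + 22
93 = 4×22 + 5
22 = 4×5 + 2
5 = 2×2 + 1
2 = 2×1 + 0
gcd = 1, so a unique solution mod 48778 exists.
Back-substitute for the Bézout coefficients:
1 = 5 − 2·2
1 = −2·22 + 9·5
1 = 9·93 − 38·22
1 = −38·208 + 85·93
1 = 85·717 − 293·208
1 = −293·6661 + 2722·717
1 = 2722·14039 − 5737·6661
1 = −5737·48778 + 19933·14039
So 14039·(19933) ≡ 1 (mod 48778), giving 14039⁻¹ ≡ 19933.
x ≡ 14039⁻¹·2204 ≡ 19933·2204 ≡ 32132 (mod 48778).

32132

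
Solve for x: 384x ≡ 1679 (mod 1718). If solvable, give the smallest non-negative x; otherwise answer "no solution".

no solution

gcd(384, 1718):
1718 = 4×384 + 182
384 = 2×182 + 20
182 = 9×20 + 2
20 = 10×2 + 0
gcd = 2, but 2 ∤ 1679, so the congruence has no solution.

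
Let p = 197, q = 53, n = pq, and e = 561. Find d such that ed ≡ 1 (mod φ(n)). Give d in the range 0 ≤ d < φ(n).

φ(n) = (p−1)(q−1) = 196·52 = 10192.
Need d with 561·d ≡ 1 (mod 10192). Apply the extended Euclidean algorithm:
10192 = 18×561 + 94
561 = 5×94 + 91
94 = 1×91 + 3
91 = 30×3 + 1
3 = 3×1 + 0
Back-substitute:
1 = 91 − 30·3
1 = −30·94 + 31·91
1 = 31·561 − 185·94
1 = −185·10192 + 3361·561
So 561·3361 ≡ 1 (mod 10192), hence d = 3361.

3361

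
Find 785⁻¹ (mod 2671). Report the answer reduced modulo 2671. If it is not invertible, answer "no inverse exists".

Run Euclid on (2671, 785):
2671 = 3·785 + 316
785 = 2·316 + 153
316 = 2·153 + 10
153 = 15·10 + 3
10 = 3·3 + 1
3 = 3·1 + 0
The gcd is 1. Working backward:
1 = 10 − 3·3
1 = −3·153 + 46·10
1 = 46·316 − 95·153
1 = −95·785 + 236·316
1 = 236·2671 − 803·785
So 785·(-803) ≡ 1 (mod 2671), and -803 ≡ 1868 (mod 2671).

1868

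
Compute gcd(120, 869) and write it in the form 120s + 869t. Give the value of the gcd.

1

Apply Euclid's algorithm to 869 and 120:
869 = 7×120 + 29
120 = 4×29 + 4
29 = 7×4 + 1
4 = 4×1 + 0
gcd(120, 869) = 1.
Back-substituting:
1 = 29 − 7·4
1 = −7·120 + 29·29
1 = 29·869 − 210·120
So 1 = (29)·869 + (-210)·120.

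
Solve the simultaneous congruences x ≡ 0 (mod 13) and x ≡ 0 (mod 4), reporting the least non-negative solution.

Write x = 0 + 13·k. Then 13·k ≡ 0 − 0 ≡ 0 (mod 4).
Need 13⁻¹ mod 4. Extended Euclid on (4, 1):
4 = 4·1 + 0
13⁻¹ ≡ 1 (mod 4), so k ≡ 1·0 ≡ 0 (mod 4).
x = 0 + 13·0 = 0.

0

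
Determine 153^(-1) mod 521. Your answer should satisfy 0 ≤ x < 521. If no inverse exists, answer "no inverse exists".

126

gcd(521, 153) by repeated division:
521 = 3×153 + 62
153 = 2×62 + 29
62 = 2×29 + 4
29 = 7×4 + 1
4 = 4×1 + 0
Since gcd(153, 521) = 1, back-substitute to write 1 as a combination:
1 = 29 − 7·4
1 = −7·62 + 15·29
1 = 15·153 − 37·62
1 = −37·521 + 126·153
So 153·126 ≡ 1 (mod 521).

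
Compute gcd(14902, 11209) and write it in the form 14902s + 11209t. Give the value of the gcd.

1

Repeated division:
14902 = 1×11209 + 3693
11209 = 3×3693 + 130
3693 = 28×130 + 53
130 = 2×53 + 24
53 = 2×24 + 5
24 = 4×5 + 4
5 = 1×4 + 1
4 = 4×1 + 0
gcd(14902, 11209) = 1.
Working backward:
1 = 5 − 4
1 = −24 + 5·5
1 = 5·53 − 11·24
1 = −11·130 + 27·53
1 = 27·3693 − 767·130
1 = −767·11209 + 2328·3693
1 = 2328·14902 − 3095·11209
So 1 = (2328)·14902 + (-3095)·11209.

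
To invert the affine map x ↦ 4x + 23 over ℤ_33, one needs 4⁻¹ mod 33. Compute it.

25

gcd(33, 4) by repeated division:
33 = 8*4 + 1
4 = 4*1 + 0
gcd = 1, so the inverse exists. Back-substitute:
1 = 33 − 8·4
Thus 4·(-8) ≡ 1 (mod 33); reducing, -8 mod 33 = 25.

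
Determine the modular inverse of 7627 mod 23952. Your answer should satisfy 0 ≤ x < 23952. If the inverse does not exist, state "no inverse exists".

gcd(23952, 7627) by repeated division:
23952 = 3·7627 + 1071
7627 = 7·1071 + 130
1071 = 8·130 + 31
130 = 4·31 + 6
31 = 5·6 + 1
6 = 6·1 + 0
The gcd is 1. Working backward:
1 = 31 − 5·6
1 = −5·130 + 21·31
1 = 21·1071 − 173·130
1 = −173·7627 + 1232·1071
1 = 1232·23952 − 3869·7627
So 7627·(-3869) ≡ 1 (mod 23952), and -3869 ≡ 20083 (mod 23952).

20083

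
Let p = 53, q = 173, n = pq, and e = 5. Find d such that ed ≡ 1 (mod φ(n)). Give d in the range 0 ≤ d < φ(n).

1789

φ(n) = (p−1)(q−1) = 52·172 = 8944.
Need d with 5·d ≡ 1 (mod 8944). Apply the extended Euclidean algorithm:
8944 = 1788·5 + 4
5 = 1·4 + 1
4 = 4·1 + 0
Back-substitute:
1 = 5 − 4
1 = −8944 + 1789·5
So 5·1789 ≡ 1 (mod 8944), hence d = 1789.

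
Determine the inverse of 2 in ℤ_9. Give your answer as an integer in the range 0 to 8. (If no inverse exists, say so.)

5

Run Euclid on (9, 2):
9 = 4×2 + 1
2 = 2×1 + 0
gcd = 1, so the inverse exists. Back-substitute:
1 = 9 − 4·2
Thus 2·(-4) ≡ 1 (mod 9); reducing, -4 mod 9 = 5.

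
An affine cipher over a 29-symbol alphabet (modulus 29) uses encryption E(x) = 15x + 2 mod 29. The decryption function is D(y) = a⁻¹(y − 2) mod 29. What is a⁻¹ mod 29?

Apply the Euclidean algorithm to 29 and 15:
29 = 1·15 + 14
15 = 1·14 + 1
14 = 14·1 + 0
Since gcd(15, 29) = 1, back-substitute to write 1 as a combination:
1 = 15 − 14
1 = −29 + 2·15
So 15·2 ≡ 1 (mod 29).

2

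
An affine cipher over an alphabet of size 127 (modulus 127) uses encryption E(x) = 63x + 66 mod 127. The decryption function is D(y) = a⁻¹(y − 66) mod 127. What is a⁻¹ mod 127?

125

gcd(127, 63) by repeated division:
127 = 2*63 + 1
63 = 63*1 + 0
The gcd is 1. Working backward:
1 = 127 − 2·63
Hence 63⁻¹ ≡ -2 ≡ 125 (mod 127).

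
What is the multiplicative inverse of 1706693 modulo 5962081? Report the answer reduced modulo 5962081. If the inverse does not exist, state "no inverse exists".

Run Euclid on (5962081, 1706693):
5962081 = 3×1706693 + 842002
1706693 = 2×842002 + 22689
842002 = 37×22689 + 2509
22689 = 9×2509 + 108
2509 = 23×108 + 25
108 = 4×25 + 8
25 = 3×8 + 1
8 = 8×1 + 0
gcd = 1, so the inverse exists. Back-substitute:
1 = 25 − 3·8
1 = −3·108 + 13·25
1 = 13·2509 − 302·108
1 = −302·22689 + 2731·2509
1 = 2731·842002 − 101349·22689
1 = −101349·1706693 + 205429·842002
1 = 205429·5962081 − 717636·1706693
So 1706693·(-717636) ≡ 1 (mod 5962081), and -717636 ≡ 5244445 (mod 5962081).

5244445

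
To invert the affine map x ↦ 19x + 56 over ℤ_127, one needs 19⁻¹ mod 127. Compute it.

Run Euclid on (127, 19):
127 = 6×19 + 13
19 = 1×13 + 6
13 = 2×6 + 1
6 = 6×1 + 0
gcd = 1, so the inverse exists. Back-substitute:
1 = 13 − 2·6
1 = −2·19 + 3·13
1 = 3·127 − 20·19
So 19·(-20) ≡ 1 (mod 127), and -20 ≡ 107 (mod 127).

107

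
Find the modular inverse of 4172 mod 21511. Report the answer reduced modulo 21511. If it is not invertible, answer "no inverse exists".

no inverse exists

Compute gcd(4172, 21511):
21511 = 5*4172 + 651
4172 = 6*651 + 266
651 = 2*266 + 119
266 = 2*119 + 28
119 = 4*28 + 7
28 = 4*7 + 0
gcd(4172, 21511) = 7 ≠ 1, so 4172 has no multiplicative inverse modulo 21511.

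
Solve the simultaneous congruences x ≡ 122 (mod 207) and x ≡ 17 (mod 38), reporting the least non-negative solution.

Write x = 122 + 207·k. Then 207·k ≡ 17 − 122 ≡ 9 (mod 38).
Need 207⁻¹ mod 38. Extended Euclid on (38, 17):
38 = 2·17 + 4
17 = 4·4 + 1
4 = 4·1 + 0
Back-substitute:
1 = 17 − 4·4
1 = −4·38 + 9·17
207⁻¹ ≡ 9 (mod 38), so k ≡ 9·9 ≡ 5 (mod 38).
x = 122 + 207·5 = 1157.

1157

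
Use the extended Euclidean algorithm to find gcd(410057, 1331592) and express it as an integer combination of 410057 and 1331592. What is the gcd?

Euclidean algorithm:
1331592 = 3×410057 + 101421
410057 = 4×101421 + 4373
101421 = 23×4373 + 842
4373 = 5×842 + 163
842 = 5×163 + 27
163 = 6×27 + 1
27 = 27×1 + 0
gcd(410057, 1331592) = 1.
Back-substituting:
1 = 163 − 6·27
1 = −6·842 + 31·163
1 = 31·4373 − 161·842
1 = −161·101421 + 3734·4373
1 = 3734·410057 − 15097·101421
1 = −15097·1331592 + 49025·410057
So 1 = (-15097)·1331592 + (49025)·410057.

1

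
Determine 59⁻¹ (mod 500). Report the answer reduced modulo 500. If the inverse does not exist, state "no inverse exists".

339

Run Euclid on (500, 59):
500 = 8*59 + 28
59 = 2*28 + 3
28 = 9*3 + 1
3 = 3*1 + 0
gcd = 1, so the inverse exists. Back-substitute:
1 = 28 − 9·3
1 = −9·59 + 19·28
1 = 19·500 − 161·59
Thus 59·(-161) ≡ 1 (mod 500); reducing, -161 mod 500 = 339.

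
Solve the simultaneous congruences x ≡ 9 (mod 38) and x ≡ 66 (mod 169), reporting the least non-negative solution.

Write x = 9 + 38·k. Then 38·k ≡ 66 − 9 ≡ 57 (mod 169).
Need 38⁻¹ mod 169. Extended Euclid on (169, 38):
169 = 4*38 + 17
38 = 2*17 + 4
17 = 4*4 + 1
4 = 4*1 + 0
Back-substitute:
1 = 17 − 4·4
1 = −4·38 + 9·17
1 = 9·169 − 40·38
38⁻¹ ≡ 129 (mod 169), so k ≡ 129·57 ≡ 86 (mod 169).
x = 9 + 38·86 = 3277.

3277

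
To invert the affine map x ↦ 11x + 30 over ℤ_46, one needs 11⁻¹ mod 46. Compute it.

Extended Euclidean algorithm:
46 = 4·11 + 2
11 = 5·2 + 1
2 = 2·1 + 0
Since gcd(11, 46) = 1, back-substitute to write 1 as a combination:
1 = 11 − 5·2
1 = −5·46 + 21·11
So 11·21 ≡ 1 (mod 46).

21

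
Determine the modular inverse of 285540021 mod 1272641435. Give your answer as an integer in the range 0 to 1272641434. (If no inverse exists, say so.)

no inverse exists

Euclidean algorithm on 1272641435, 285540021:
1272641435 = 4*285540021 + 130481351
285540021 = 2*130481351 + 24577319
130481351 = 5*24577319 + 7594756
24577319 = 3*7594756 + 1793051
7594756 = 4*1793051 + 422552
1793051 = 4*422552 + 102843
422552 = 4*102843 + 11180
102843 = 9*11180 + 2223
11180 = 5*2223 + 65
2223 = 34*65 + 13
65 = 5*13 + 0
Since gcd = 13 > 1, 285540021 is not a unit mod 1272641435.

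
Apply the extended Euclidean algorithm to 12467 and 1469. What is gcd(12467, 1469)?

Repeated division:
12467 = 8·1469 + 715
1469 = 2·715 + 39
715 = 18·39 + 13
39 = 3·13 + 0
gcd(12467, 1469) = 13.
Back-substituting:
13 = 715 − 18·39
13 = −18·1469 + 37·715
13 = 37·12467 − 314·1469
So 13 = (37)·12467 + (-314)·1469.

13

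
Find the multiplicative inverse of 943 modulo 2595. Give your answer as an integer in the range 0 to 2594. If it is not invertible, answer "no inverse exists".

gcd(2595, 943) by repeated division:
2595 = 2·943 + 709
943 = 1·709 + 234
709 = 3·234 + 7
234 = 33·7 + 3
7 = 2·3 + 1
3 = 3·1 + 0
gcd = 1, so the inverse exists. Back-substitute:
1 = 7 − 2·3
1 = −2·234 + 67·7
1 = 67·709 − 203·234
1 = −203·943 + 270·709
1 = 270·2595 − 743·943
Hence 943⁻¹ ≡ -743 ≡ 1852 (mod 2595).

1852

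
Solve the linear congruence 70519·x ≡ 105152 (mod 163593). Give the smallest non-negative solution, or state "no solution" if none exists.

92888

First find gcd(70519, 163593):
163593 = 2×70519 + 22555
70519 = 3×22555 + 2854
22555 = 7×2854 + 2577
2854 = 1×2577 + 277
2577 = 9×277 + 84
277 = 3×84 + 25
84 = 3×25 + 9
25 = 2×9 + 7
9 = 1×7 + 2
7 = 3×2 + 1
2 = 2×1 + 0
gcd = 1, so a unique solution mod 163593 exists.
Back-substitute for the Bézout coefficients:
1 = 7 − 3·2
1 = −3·9 + 4·7
1 = 4·25 − 11·9
1 = −11·84 + 37·25
1 = 37·277 − 122·84
1 = −122·2577 + 1135·277
1 = 1135·2854 − 1257·2577
1 = −1257·22555 + 9934·2854
1 = 9934·70519 − 31059·22555
1 = −31059·163593 + 72052·70519
So 70519·(72052) ≡ 1 (mod 163593), giving 70519⁻¹ ≡ 72052.
x ≡ 70519⁻¹·105152 ≡ 72052·105152 ≡ 92888 (mod 163593).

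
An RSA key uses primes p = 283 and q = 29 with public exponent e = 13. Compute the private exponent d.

3037

φ(n) = (p−1)(q−1) = 282·28 = 7896.
Need d with 13·d ≡ 1 (mod 7896). Apply the extended Euclidean algorithm:
7896 = 607*13 + 5
13 = 2*5 + 3
5 = 1*3 + 2
3 = 1*2 + 1
2 = 2*1 + 0
Back-substitute:
1 = 3 − 2
1 = −5 + 2·3
1 = 2·13 − 5·5
1 = −5·7896 + 3037·13
So 13·3037 ≡ 1 (mod 7896), hence d = 3037.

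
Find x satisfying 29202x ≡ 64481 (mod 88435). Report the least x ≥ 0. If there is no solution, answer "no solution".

84788

First find gcd(29202, 88435):
88435 = 3×29202 + 829
29202 = 35×829 + 187
829 = 4×187 + 81
187 = 2×81 + 25
81 = 3×25 + 6
25 = 4×6 + 1
6 = 6×1 + 0
gcd = 1, so a unique solution mod 88435 exists.
Back-substitute for the Bézout coefficients:
1 = 25 − 4·6
1 = −4·81 + 13·25
1 = 13·187 − 30·81
1 = −30·829 + 133·187
1 = 133·29202 − 4685·829
1 = −4685·88435 + 14188·29202
So 29202·(14188) ≡ 1 (mod 88435), giving 29202⁻¹ ≡ 14188.
x ≡ 29202⁻¹·64481 ≡ 14188·64481 ≡ 84788 (mod 88435).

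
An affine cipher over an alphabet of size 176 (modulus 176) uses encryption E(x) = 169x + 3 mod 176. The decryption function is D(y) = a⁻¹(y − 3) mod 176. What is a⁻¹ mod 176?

gcd(176, 169) by repeated division:
176 = 1·169 + 7
169 = 24·7 + 1
7 = 7·1 + 0
Since gcd(169, 176) = 1, back-substitute to write 1 as a combination:
1 = 169 − 24·7
1 = −24·176 + 25·169
So 169·25 ≡ 1 (mod 176).

25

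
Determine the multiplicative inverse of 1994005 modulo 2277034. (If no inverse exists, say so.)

Apply the Euclidean algorithm to 2277034 and 1994005:
2277034 = 1*1994005 + 283029
1994005 = 7*283029 + 12802
283029 = 22*12802 + 1385
12802 = 9*1385 + 337
1385 = 4*337 + 37
337 = 9*37 + 4
37 = 9*4 + 1
4 = 4*1 + 0
Since gcd(1994005, 2277034) = 1, back-substitute to write 1 as a combination:
1 = 37 − 9·4
1 = −9·337 + 82·37
1 = 82·1385 − 337·337
1 = −337·12802 + 3115·1385
1 = 3115·283029 − 68867·12802
1 = −68867·1994005 + 485184·283029
1 = 485184·2277034 − 554051·1994005
So 1994005·(-554051) ≡ 1 (mod 2277034), and -554051 ≡ 1722983 (mod 2277034).

1722983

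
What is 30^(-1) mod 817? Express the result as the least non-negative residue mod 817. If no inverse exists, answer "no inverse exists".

Run Euclid on (817, 30):
817 = 27×30 + 7
30 = 4×7 + 2
7 = 3×2 + 1
2 = 2×1 + 0
The gcd is 1. Working backward:
1 = 7 − 3·2
1 = −3·30 + 13·7
1 = 13·817 − 354·30
So 30·(-354) ≡ 1 (mod 817), and -354 ≡ 463 (mod 817).

463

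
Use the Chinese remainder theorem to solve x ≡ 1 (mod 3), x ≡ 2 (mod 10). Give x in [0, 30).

22

Write x = 1 + 3·k. Then 3·k ≡ 2 − 1 ≡ 1 (mod 10).
Need 3⁻¹ mod 10. Extended Euclid on (10, 3):
10 = 3×3 + 1
3 = 3×1 + 0
Back-substitute:
1 = 10 − 3·3
3⁻¹ ≡ 7 (mod 10), so k ≡ 7·1 ≡ 7 (mod 10).
x = 1 + 3·7 = 22.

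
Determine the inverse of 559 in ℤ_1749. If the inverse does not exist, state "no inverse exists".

Run Euclid on (1749, 559):
1749 = 3·559 + 72
559 = 7·72 + 55
72 = 1·55 + 17
55 = 3·17 + 4
17 = 4·4 + 1
4 = 4·1 + 0
gcd = 1, so the inverse exists. Back-substitute:
1 = 17 − 4·4
1 = −4·55 + 13·17
1 = 13·72 − 17·55
1 = −17·559 + 132·72
1 = 132·1749 − 413·559
So 559·(-413) ≡ 1 (mod 1749), and -413 ≡ 1336 (mod 1749).

1336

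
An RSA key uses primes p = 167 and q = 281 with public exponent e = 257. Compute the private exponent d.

φ(n) = (p−1)(q−1) = 166·280 = 46480.
Need d with 257·d ≡ 1 (mod 46480). Apply the extended Euclidean algorithm:
46480 = 180×257 + 220
257 = 1×220 + 37
220 = 5×37 + 35
37 = 1×35 + 2
35 = 17×2 + 1
2 = 2×1 + 0
Back-substitute:
1 = 35 − 17·2
1 = −17·37 + 18·35
1 = 18·220 − 107·37
1 = −107·257 + 125·220
1 = 125·46480 − 22607·257
So 257·(-22607) ≡ 1 (mod 46480), hence d ≡ -22607 ≡ 23873 (mod 46480).

23873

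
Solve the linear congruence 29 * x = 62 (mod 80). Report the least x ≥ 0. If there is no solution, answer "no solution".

First find gcd(29, 80):
80 = 2*29 + 22
29 = 1*22 + 7
22 = 3*7 + 1
7 = 7*1 + 0
gcd = 1, so a unique solution mod 80 exists.
Back-substitute for the Bézout coefficients:
1 = 22 − 3·7
1 = −3·29 + 4·22
1 = 4·80 − 11·29
So 29·(-11) ≡ 1 (mod 80), giving 29⁻¹ ≡ 69.
x ≡ 29⁻¹·62 ≡ 69·62 ≡ 38 (mod 80).

38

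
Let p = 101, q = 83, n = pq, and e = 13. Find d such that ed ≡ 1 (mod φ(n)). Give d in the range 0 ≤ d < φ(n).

5677

φ(n) = (p−1)(q−1) = 100·82 = 8200.
Need d with 13·d ≡ 1 (mod 8200). Apply the extended Euclidean algorithm:
8200 = 630·13 + 10
13 = 1·10 + 3
10 = 3·3 + 1
3 = 3·1 + 0
Back-substitute:
1 = 10 − 3·3
1 = −3·13 + 4·10
1 = 4·8200 − 2523·13
So 13·(-2523) ≡ 1 (mod 8200), hence d ≡ -2523 ≡ 5677 (mod 8200).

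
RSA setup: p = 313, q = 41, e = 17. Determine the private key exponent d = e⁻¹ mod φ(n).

φ(n) = (p−1)(q−1) = 312·40 = 12480.
Need d with 17·d ≡ 1 (mod 12480). Apply the extended Euclidean algorithm:
12480 = 734×17 + 2
17 = 8×2 + 1
2 = 2×1 + 0
Back-substitute:
1 = 17 − 8·2
1 = −8·12480 + 5873·17
So 17·5873 ≡ 1 (mod 12480), hence d = 5873.

5873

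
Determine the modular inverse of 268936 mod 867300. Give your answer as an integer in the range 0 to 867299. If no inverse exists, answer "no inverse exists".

no inverse exists

Euclidean algorithm on 867300, 268936:
867300 = 3*268936 + 60492
268936 = 4*60492 + 26968
60492 = 2*26968 + 6556
26968 = 4*6556 + 744
6556 = 8*744 + 604
744 = 1*604 + 140
604 = 4*140 + 44
140 = 3*44 + 8
44 = 5*8 + 4
8 = 2*4 + 0
gcd(268936, 867300) = 4 ≠ 1, so 268936 has no multiplicative inverse modulo 867300.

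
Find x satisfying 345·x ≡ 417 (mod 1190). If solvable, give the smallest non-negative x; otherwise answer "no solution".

no solution

gcd(345, 1190):
1190 = 3·345 + 155
345 = 2·155 + 35
155 = 4·35 + 15
35 = 2·15 + 5
15 = 3·5 + 0
gcd = 5, but 5 ∤ 417, so the congruence has no solution.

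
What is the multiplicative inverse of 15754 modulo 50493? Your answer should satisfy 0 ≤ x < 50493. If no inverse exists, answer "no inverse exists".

gcd(50493, 15754) by repeated division:
50493 = 3·15754 + 3231
15754 = 4·3231 + 2830
3231 = 1·2830 + 401
2830 = 7·401 + 23
401 = 17·23 + 10
23 = 2·10 + 3
10 = 3·3 + 1
3 = 3·1 + 0
Since gcd(15754, 50493) = 1, back-substitute to write 1 as a combination:
1 = 10 − 3·3
1 = −3·23 + 7·10
1 = 7·401 − 122·23
1 = −122·2830 + 861·401
1 = 861·3231 − 983·2830
1 = −983·15754 + 4793·3231
1 = 4793·50493 − 15362·15754
Hence 15754⁻¹ ≡ -15362 ≡ 35131 (mod 50493).

35131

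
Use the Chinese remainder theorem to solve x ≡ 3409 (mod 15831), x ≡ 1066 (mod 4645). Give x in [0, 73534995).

41987221

Write x = 3409 + 15831·k. Then 15831·k ≡ 1066 − 3409 ≡ 2302 (mod 4645).
Need 15831⁻¹ mod 4645. Extended Euclid on (4645, 1896):
4645 = 2*1896 + 853
1896 = 2*853 + 190
853 = 4*190 + 93
190 = 2*93 + 4
93 = 23*4 + 1
4 = 4*1 + 0
Back-substitute:
1 = 93 − 23·4
1 = −23·190 + 47·93
1 = 47·853 − 211·190
1 = −211·1896 + 469·853
1 = 469·4645 − 1149·1896
15831⁻¹ ≡ 3496 (mod 4645), so k ≡ 3496·2302 ≡ 2652 (mod 4645).
x = 3409 + 15831·2652 = 41987221.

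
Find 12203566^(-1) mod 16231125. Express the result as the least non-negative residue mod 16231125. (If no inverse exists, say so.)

14376661

Apply the Euclidean algorithm to 16231125 and 12203566:
16231125 = 1*12203566 + 4027559
12203566 = 3*4027559 + 120889
4027559 = 33*120889 + 38222
120889 = 3*38222 + 6223
38222 = 6*6223 + 884
6223 = 7*884 + 35
884 = 25*35 + 9
35 = 3*9 + 8
9 = 1*8 + 1
8 = 8*1 + 0
Since gcd(12203566, 16231125) = 1, back-substitute to write 1 as a combination:
1 = 9 − 8
1 = −35 + 4·9
1 = 4·884 − 101·35
1 = −101·6223 + 711·884
1 = 711·38222 − 4367·6223
1 = −4367·120889 + 13812·38222
1 = 13812·4027559 − 460163·120889
1 = −460163·12203566 + 1394301·4027559
1 = 1394301·16231125 − 1854464·12203566
Hence 12203566⁻¹ ≡ -1854464 ≡ 14376661 (mod 16231125).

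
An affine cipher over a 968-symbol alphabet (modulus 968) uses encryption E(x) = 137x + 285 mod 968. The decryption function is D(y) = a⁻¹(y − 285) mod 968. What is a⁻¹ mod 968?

gcd(968, 137) by repeated division:
968 = 7×137 + 9
137 = 15×9 + 2
9 = 4×2 + 1
2 = 2×1 + 0
The gcd is 1. Working backward:
1 = 9 − 4·2
1 = −4·137 + 61·9
1 = 61·968 − 431·137
So 137·(-431) ≡ 1 (mod 968), and -431 ≡ 537 (mod 968).

537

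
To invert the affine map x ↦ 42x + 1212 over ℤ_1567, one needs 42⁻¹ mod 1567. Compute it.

1082

Run Euclid on (1567, 42):
1567 = 37×42 + 13
42 = 3×13 + 3
13 = 4×3 + 1
3 = 3×1 + 0
Since gcd(42, 1567) = 1, back-substitute to write 1 as a combination:
1 = 13 − 4·3
1 = −4·42 + 13·13
1 = 13·1567 − 485·42
So 42·(-485) ≡ 1 (mod 1567), and -485 ≡ 1082 (mod 1567).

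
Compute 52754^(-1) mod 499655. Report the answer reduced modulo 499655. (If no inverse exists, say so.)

no inverse exists

Euclidean algorithm on 499655, 52754:
499655 = 9×52754 + 24869
52754 = 2×24869 + 3016
24869 = 8×3016 + 741
3016 = 4×741 + 52
741 = 14×52 + 13
52 = 4×13 + 0
The gcd is 13, not 1, hence no inverse exists.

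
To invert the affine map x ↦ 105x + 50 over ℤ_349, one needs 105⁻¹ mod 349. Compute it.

Extended Euclidean algorithm:
349 = 3*105 + 34
105 = 3*34 + 3
34 = 11*3 + 1
3 = 3*1 + 0
Since gcd(105, 349) = 1, back-substitute to write 1 as a combination:
1 = 34 − 11·3
1 = −11·105 + 34·34
1 = 34·349 − 113·105
Hence 105⁻¹ ≡ -113 ≡ 236 (mod 349).

236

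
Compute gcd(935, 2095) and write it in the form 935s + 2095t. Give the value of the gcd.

5

Apply Euclid's algorithm to 2095 and 935:
2095 = 2·935 + 225
935 = 4·225 + 35
225 = 6·35 + 15
35 = 2·15 + 5
15 = 3·5 + 0
gcd(935, 2095) = 5.
Back-substituting:
5 = 35 − 2·15
5 = −2·225 + 13·35
5 = 13·935 − 54·225
5 = −54·2095 + 121·935
So 5 = (-54)·2095 + (121)·935.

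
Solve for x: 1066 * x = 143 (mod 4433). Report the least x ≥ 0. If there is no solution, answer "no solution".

First find gcd(1066, 4433):
4433 = 4·1066 + 169
1066 = 6·169 + 52
169 = 3·52 + 13
52 = 4·13 + 0
gcd = 13 and 13 | 143, so solutions exist. Divide through by 13: 82x ≡ 11 (mod 341).
Now find 82⁻¹ mod 341:
341 = 4·82 + 13
82 = 6·13 + 4
13 = 3·4 + 1
4 = 4·1 + 0
Back-substitute:
1 = 13 − 3·4
1 = −3·82 + 19·13
1 = 19·341 − 79·82
So 82·(-79) ≡ 1 (mod 341), i.e. 82⁻¹ ≡ 262.
Then x ≡ 262·11 ≡ 154 (mod 341); the smallest non-negative solution is x = 154.

154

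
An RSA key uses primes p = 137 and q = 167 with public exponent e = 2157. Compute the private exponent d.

φ(n) = (p−1)(q−1) = 136·166 = 22576.
Need d with 2157·d ≡ 1 (mod 22576). Apply the extended Euclidean algorithm:
22576 = 10×2157 + 1006
2157 = 2×1006 + 145
1006 = 6×145 + 136
145 = 1×136 + 9
136 = 15×9 + 1
9 = 9×1 + 0
Back-substitute:
1 = 136 − 15·9
1 = −15·145 + 16·136
1 = 16·1006 − 111·145
1 = −111·2157 + 238·1006
1 = 238·22576 − 2491·2157
So 2157·(-2491) ≡ 1 (mod 22576), hence d ≡ -2491 ≡ 20085 (mod 22576).

20085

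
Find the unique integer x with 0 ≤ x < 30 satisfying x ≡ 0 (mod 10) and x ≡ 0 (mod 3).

Write x = 0 + 10·k. Then 10·k ≡ 0 − 0 ≡ 0 (mod 3).
Need 10⁻¹ mod 3. Extended Euclid on (3, 1):
3 = 3*1 + 0
10⁻¹ ≡ 1 (mod 3), so k ≡ 1·0 ≡ 0 (mod 3).
x = 0 + 10·0 = 0.

0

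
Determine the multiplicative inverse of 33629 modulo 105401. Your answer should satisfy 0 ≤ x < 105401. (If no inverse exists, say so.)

Apply the Euclidean algorithm to 105401 and 33629:
105401 = 3·33629 + 4514
33629 = 7·4514 + 2031
4514 = 2·2031 + 452
2031 = 4·452 + 223
452 = 2·223 + 6
223 = 37·6 + 1
6 = 6·1 + 0
Since gcd(33629, 105401) = 1, back-substitute to write 1 as a combination:
1 = 223 − 37·6
1 = −37·452 + 75·223
1 = 75·2031 − 337·452
1 = −337·4514 + 749·2031
1 = 749·33629 − 5580·4514
1 = −5580·105401 + 17489·33629
So 33629·17489 ≡ 1 (mod 105401).

17489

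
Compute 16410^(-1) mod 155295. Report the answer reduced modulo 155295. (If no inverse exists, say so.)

no inverse exists

Euclidean algorithm on 155295, 16410:
155295 = 9·16410 + 7605
16410 = 2·7605 + 1200
7605 = 6·1200 + 405
1200 = 2·405 + 390
405 = 1·390 + 15
390 = 26·15 + 0
gcd(16410, 155295) = 15 ≠ 1, so 16410 has no multiplicative inverse modulo 155295.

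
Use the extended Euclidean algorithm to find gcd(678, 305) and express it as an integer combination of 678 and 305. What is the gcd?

1

Euclidean algorithm:
678 = 2·305 + 68
305 = 4·68 + 33
68 = 2·33 + 2
33 = 16·2 + 1
2 = 2·1 + 0
gcd(678, 305) = 1.
Working backward:
1 = 33 − 16·2
1 = −16·68 + 33·33
1 = 33·305 − 148·68
1 = −148·678 + 329·305
So 1 = (-148)·678 + (329)·305.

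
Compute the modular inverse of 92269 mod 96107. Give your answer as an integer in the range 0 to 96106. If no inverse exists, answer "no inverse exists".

Apply the Euclidean algorithm to 96107 and 92269:
96107 = 1*92269 + 3838
92269 = 24*3838 + 157
3838 = 24*157 + 70
157 = 2*70 + 17
70 = 4*17 + 2
17 = 8*2 + 1
2 = 2*1 + 0
gcd = 1, so the inverse exists. Back-substitute:
1 = 17 − 8·2
1 = −8·70 + 33·17
1 = 33·157 − 74·70
1 = −74·3838 + 1809·157
1 = 1809·92269 − 43490·3838
1 = −43490·96107 + 45299·92269
So 92269·45299 ≡ 1 (mod 96107).

45299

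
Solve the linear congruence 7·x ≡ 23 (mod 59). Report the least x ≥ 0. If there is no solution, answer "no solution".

37

First find gcd(7, 59):
59 = 8·7 + 3
7 = 2·3 + 1
3 = 3·1 + 0
gcd = 1, so a unique solution mod 59 exists.
Back-substitute for the Bézout coefficients:
1 = 7 − 2·3
1 = −2·59 + 17·7
So 7·(17) ≡ 1 (mod 59), giving 7⁻¹ ≡ 17.
x ≡ 7⁻¹·23 ≡ 17·23 ≡ 37 (mod 59).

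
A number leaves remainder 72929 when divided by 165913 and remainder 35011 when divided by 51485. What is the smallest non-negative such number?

Write x = 72929 + 165913·k. Then 165913·k ≡ 35011 − 72929 ≡ 13567 (mod 51485).
Need 165913⁻¹ mod 51485. Extended Euclid on (51485, 11458):
51485 = 4·11458 + 5653
11458 = 2·5653 + 152
5653 = 37·152 + 29
152 = 5·29 + 7
29 = 4·7 + 1
7 = 7·1 + 0
Back-substitute:
1 = 29 − 4·7
1 = −4·152 + 21·29
1 = 21·5653 − 781·152
1 = −781·11458 + 1583·5653
1 = 1583·51485 − 7113·11458
165913⁻¹ ≡ 44372 (mod 51485), so k ≡ 44372·13567 ≡ 32304 (mod 51485).
x = 72929 + 165913·32304 = 5359726481.

5359726481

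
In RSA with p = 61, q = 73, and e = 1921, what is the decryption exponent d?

φ(n) = (p−1)(q−1) = 60·72 = 4320.
Need d with 1921·d ≡ 1 (mod 4320). Apply the extended Euclidean algorithm:
4320 = 2×1921 + 478
1921 = 4×478 + 9
478 = 53×9 + 1
9 = 9×1 + 0
Back-substitute:
1 = 478 − 53·9
1 = −53·1921 + 213·478
1 = 213·4320 − 479·1921
So 1921·(-479) ≡ 1 (mod 4320), hence d ≡ -479 ≡ 3841 (mod 4320).

3841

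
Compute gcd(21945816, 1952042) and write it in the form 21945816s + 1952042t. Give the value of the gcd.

2

Apply Euclid's algorithm to 21945816 and 1952042:
21945816 = 11×1952042 + 473354
1952042 = 4×473354 + 58626
473354 = 8×58626 + 4346
58626 = 13×4346 + 2128
4346 = 2×2128 + 90
2128 = 23×90 + 58
90 = 1×58 + 32
58 = 1×32 + 26
32 = 1×26 + 6
26 = 4×6 + 2
6 = 3×2 + 0
gcd(21945816, 1952042) = 2.
Express as a combination:
2 = 26 − 4·6
2 = −4·32 + 5·26
2 = 5·58 − 9·32
2 = −9·90 + 14·58
2 = 14·2128 − 331·90
2 = −331·4346 + 676·2128
2 = 676·58626 − 9119·4346
2 = −9119·473354 + 73628·58626
2 = 73628·1952042 − 303631·473354
2 = −303631·21945816 + 3413569·1952042
So 2 = (-303631)·21945816 + (3413569)·1952042.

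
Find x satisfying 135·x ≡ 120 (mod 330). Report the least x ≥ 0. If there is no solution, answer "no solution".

First find gcd(135, 330):
330 = 2*135 + 60
135 = 2*60 + 15
60 = 4*15 + 0
gcd = 15 and 15 | 120, so solutions exist. Divide through by 15: 9x ≡ 8 (mod 22).
Now find 9⁻¹ mod 22:
22 = 2·9 + 4
9 = 2·4 + 1
4 = 4·1 + 0
Back-substitute:
1 = 9 − 2·4
1 = −2·22 + 5·9
So 9⁻¹ ≡ 5 (mod 22).
Then x ≡ 5·8 ≡ 18 (mod 22); the smallest non-negative solution is x = 18.

18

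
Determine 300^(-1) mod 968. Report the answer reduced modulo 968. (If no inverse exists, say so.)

Compute gcd(300, 968):
968 = 3×300 + 68
300 = 4×68 + 28
68 = 2×28 + 12
28 = 2×12 + 4
12 = 3×4 + 0
Since gcd = 4 > 1, 300 is not a unit mod 968.

no inverse exists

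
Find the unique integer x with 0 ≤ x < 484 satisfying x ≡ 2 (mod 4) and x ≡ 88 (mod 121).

Write x = 2 + 4·k. Then 4·k ≡ 88 − 2 ≡ 86 (mod 121).
Need 4⁻¹ mod 121. Extended Euclid on (121, 4):
121 = 30×4 + 1
4 = 4×1 + 0
Back-substitute:
1 = 121 − 30·4
4⁻¹ ≡ 91 (mod 121), so k ≡ 91·86 ≡ 82 (mod 121).
x = 2 + 4·82 = 330.

330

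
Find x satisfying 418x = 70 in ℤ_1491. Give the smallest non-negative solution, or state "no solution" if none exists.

First find gcd(418, 1491):
1491 = 3*418 + 237
418 = 1*237 + 181
237 = 1*181 + 56
181 = 3*56 + 13
56 = 4*13 + 4
13 = 3*4 + 1
4 = 4*1 + 0
gcd = 1, so a unique solution mod 1491 exists.
Back-substitute for the Bézout coefficients:
1 = 13 − 3·4
1 = −3·56 + 13·13
1 = 13·181 − 42·56
1 = −42·237 + 55·181
1 = 55·418 − 97·237
1 = −97·1491 + 346·418
So 418·(346) ≡ 1 (mod 1491), giving 418⁻¹ ≡ 346.
x ≡ 418⁻¹·70 ≡ 346·70 ≡ 364 (mod 1491).

364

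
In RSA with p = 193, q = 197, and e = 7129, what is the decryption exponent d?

φ(n) = (p−1)(q−1) = 192·196 = 37632.
Need d with 7129·d ≡ 1 (mod 37632). Apply the extended Euclidean algorithm:
37632 = 5×7129 + 1987
7129 = 3×1987 + 1168
1987 = 1×1168 + 819
1168 = 1×819 + 349
819 = 2×349 + 121
349 = 2×121 + 107
121 = 1×107 + 14
107 = 7×14 + 9
14 = 1×9 + 5
9 = 1×5 + 4
5 = 1×4 + 1
4 = 4×1 + 0
Back-substitute:
1 = 5 − 4
1 = −9 + 2·5
1 = 2·14 − 3·9
1 = −3·107 + 23·14
1 = 23·121 − 26·107
1 = −26·349 + 75·121
1 = 75·819 − 176·349
1 = −176·1168 + 251·819
1 = 251·1987 − 427·1168
1 = −427·7129 + 1532·1987
1 = 1532·37632 − 8087·7129
So 7129·(-8087) ≡ 1 (mod 37632), hence d ≡ -8087 ≡ 29545 (mod 37632).

29545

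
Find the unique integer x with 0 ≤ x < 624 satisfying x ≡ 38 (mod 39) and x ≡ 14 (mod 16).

Write x = 38 + 39·k. Then 39·k ≡ 14 − 38 ≡ 8 (mod 16).
Need 39⁻¹ mod 16. Extended Euclid on (16, 7):
16 = 2·7 + 2
7 = 3·2 + 1
2 = 2·1 + 0
Back-substitute:
1 = 7 − 3·2
1 = −3·16 + 7·7
39⁻¹ ≡ 7 (mod 16), so k ≡ 7·8 ≡ 8 (mod 16).
x = 38 + 39·8 = 350.

350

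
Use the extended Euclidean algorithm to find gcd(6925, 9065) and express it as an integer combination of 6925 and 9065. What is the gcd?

Repeated division:
9065 = 1*6925 + 2140
6925 = 3*2140 + 505
2140 = 4*505 + 120
505 = 4*120 + 25
120 = 4*25 + 20
25 = 1*20 + 5
20 = 4*5 + 0
gcd(6925, 9065) = 5.
Express as a combination:
5 = 25 − 20
5 = −120 + 5·25
5 = 5·505 − 21·120
5 = −21·2140 + 89·505
5 = 89·6925 − 288·2140
5 = −288·9065 + 377·6925
So 5 = (-288)·9065 + (377)·6925.

5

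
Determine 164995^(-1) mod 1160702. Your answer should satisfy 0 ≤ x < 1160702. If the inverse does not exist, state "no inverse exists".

41273

Extended Euclidean algorithm:
1160702 = 7×164995 + 5737
164995 = 28×5737 + 4359
5737 = 1×4359 + 1378
4359 = 3×1378 + 225
1378 = 6×225 + 28
225 = 8×28 + 1
28 = 28×1 + 0
gcd = 1, so the inverse exists. Back-substitute:
1 = 225 − 8·28
1 = −8·1378 + 49·225
1 = 49·4359 − 155·1378
1 = −155·5737 + 204·4359
1 = 204·164995 − 5867·5737
1 = −5867·1160702 + 41273·164995
So 164995·41273 ≡ 1 (mod 1160702).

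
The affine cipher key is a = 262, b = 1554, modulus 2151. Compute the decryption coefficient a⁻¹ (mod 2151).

Extended Euclidean algorithm:
2151 = 8*262 + 55
262 = 4*55 + 42
55 = 1*42 + 13
42 = 3*13 + 3
13 = 4*3 + 1
3 = 3*1 + 0
gcd = 1, so the inverse exists. Back-substitute:
1 = 13 − 4·3
1 = −4·42 + 13·13
1 = 13·55 − 17·42
1 = −17·262 + 81·55
1 = 81·2151 − 665·262
So 262·(-665) ≡ 1 (mod 2151), and -665 ≡ 1486 (mod 2151).

1486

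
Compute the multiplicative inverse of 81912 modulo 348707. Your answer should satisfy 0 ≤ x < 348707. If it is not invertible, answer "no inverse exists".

gcd(348707, 81912) by repeated division:
348707 = 4·81912 + 21059
81912 = 3·21059 + 18735
21059 = 1·18735 + 2324
18735 = 8·2324 + 143
2324 = 16·143 + 36
143 = 3·36 + 35
36 = 1·35 + 1
35 = 35·1 + 0
Since gcd(81912, 348707) = 1, back-substitute to write 1 as a combination:
1 = 36 − 35
1 = −143 + 4·36
1 = 4·2324 − 65·143
1 = −65·18735 + 524·2324
1 = 524·21059 − 589·18735
1 = −589·81912 + 2291·21059
1 = 2291·348707 − 9753·81912
So 81912·(-9753) ≡ 1 (mod 348707), and -9753 ≡ 338954 (mod 348707).

338954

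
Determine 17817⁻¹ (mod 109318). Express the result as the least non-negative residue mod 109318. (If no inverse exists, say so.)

40949

Apply the Euclidean algorithm to 109318 and 17817:
109318 = 6*17817 + 2416
17817 = 7*2416 + 905
2416 = 2*905 + 606
905 = 1*606 + 299
606 = 2*299 + 8
299 = 37*8 + 3
8 = 2*3 + 2
3 = 1*2 + 1
2 = 2*1 + 0
gcd = 1, so the inverse exists. Back-substitute:
1 = 3 − 2
1 = −8 + 3·3
1 = 3·299 − 112·8
1 = −112·606 + 227·299
1 = 227·905 − 339·606
1 = −339·2416 + 905·905
1 = 905·17817 − 6674·2416
1 = −6674·109318 + 40949·17817
So 17817·40949 ≡ 1 (mod 109318).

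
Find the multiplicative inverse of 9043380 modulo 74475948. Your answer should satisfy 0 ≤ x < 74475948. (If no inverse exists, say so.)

Compute gcd(9043380, 74475948):
74475948 = 8·9043380 + 2128908
9043380 = 4·2128908 + 527748
2128908 = 4·527748 + 17916
527748 = 29·17916 + 8184
17916 = 2·8184 + 1548
8184 = 5·1548 + 444
1548 = 3·444 + 216
444 = 2·216 + 12
216 = 18·12 + 0
Since gcd = 12 > 1, 9043380 is not a unit mod 74475948.

no inverse exists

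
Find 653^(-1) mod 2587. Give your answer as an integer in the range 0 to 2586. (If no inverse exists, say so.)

828

Run Euclid on (2587, 653):
2587 = 3×653 + 628
653 = 1×628 + 25
628 = 25×25 + 3
25 = 8×3 + 1
3 = 3×1 + 0
Since gcd(653, 2587) = 1, back-substitute to write 1 as a combination:
1 = 25 − 8·3
1 = −8·628 + 201·25
1 = 201·653 − 209·628
1 = −209·2587 + 828·653
So 653·828 ≡ 1 (mod 2587).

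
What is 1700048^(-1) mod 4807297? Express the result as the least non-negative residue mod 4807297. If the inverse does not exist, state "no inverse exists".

gcd(4807297, 1700048) by repeated division:
4807297 = 2·1700048 + 1407201
1700048 = 1·1407201 + 292847
1407201 = 4·292847 + 235813
292847 = 1·235813 + 57034
235813 = 4·57034 + 7677
57034 = 7·7677 + 3295
7677 = 2·3295 + 1087
3295 = 3·1087 + 34
1087 = 31·34 + 33
34 = 1·33 + 1
33 = 33·1 + 0
Since gcd(1700048, 4807297) = 1, back-substitute to write 1 as a combination:
1 = 34 − 33
1 = −1087 + 32·34
1 = 32·3295 − 97·1087
1 = −97·7677 + 226·3295
1 = 226·57034 − 1679·7677
1 = −1679·235813 + 6942·57034
1 = 6942·292847 − 8621·235813
1 = −8621·1407201 + 41426·292847
1 = 41426·1700048 − 50047·1407201
1 = −50047·4807297 + 141520·1700048
So 1700048·141520 ≡ 1 (mod 4807297).

141520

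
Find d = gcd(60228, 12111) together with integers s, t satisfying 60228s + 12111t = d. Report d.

Apply Euclid's algorithm to 60228 and 12111:
60228 = 4*12111 + 11784
12111 = 1*11784 + 327
11784 = 36*327 + 12
327 = 27*12 + 3
12 = 4*3 + 0
gcd(60228, 12111) = 3.
Back-substituting:
3 = 327 − 27·12
3 = −27·11784 + 973·327
3 = 973·12111 − 1000·11784
3 = −1000·60228 + 4973·12111
So 3 = (-1000)·60228 + (4973)·12111.

3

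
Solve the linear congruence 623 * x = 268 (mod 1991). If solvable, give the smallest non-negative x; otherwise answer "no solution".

483

First find gcd(623, 1991):
1991 = 3*623 + 122
623 = 5*122 + 13
122 = 9*13 + 5
13 = 2*5 + 3
5 = 1*3 + 2
3 = 1*2 + 1
2 = 2*1 + 0
gcd = 1, so a unique solution mod 1991 exists.
Back-substitute for the Bézout coefficients:
1 = 3 − 2
1 = −5 + 2·3
1 = 2·13 − 5·5
1 = −5·122 + 47·13
1 = 47·623 − 240·122
1 = −240·1991 + 767·623
So 623·(767) ≡ 1 (mod 1991), giving 623⁻¹ ≡ 767.
x ≡ 623⁻¹·268 ≡ 767·268 ≡ 483 (mod 1991).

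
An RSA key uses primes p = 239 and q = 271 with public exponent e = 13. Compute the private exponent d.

59317

φ(n) = (p−1)(q−1) = 238·270 = 64260.
Need d with 13·d ≡ 1 (mod 64260). Apply the extended Euclidean algorithm:
64260 = 4943*13 + 1
13 = 13*1 + 0
Back-substitute:
1 = 64260 − 4943·13
So 13·(-4943) ≡ 1 (mod 64260), hence d ≡ -4943 ≡ 59317 (mod 64260).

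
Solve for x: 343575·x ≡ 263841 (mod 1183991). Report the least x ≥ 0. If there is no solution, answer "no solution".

710323

First find gcd(343575, 1183991):
1183991 = 3×343575 + 153266
343575 = 2×153266 + 37043
153266 = 4×37043 + 5094
37043 = 7×5094 + 1385
5094 = 3×1385 + 939
1385 = 1×939 + 446
939 = 2×446 + 47
446 = 9×47 + 23
47 = 2×23 + 1
23 = 23×1 + 0
gcd = 1, so a unique solution mod 1183991 exists.
Back-substitute for the Bézout coefficients:
1 = 47 − 2·23
1 = −2·446 + 19·47
1 = 19·939 − 40·446
1 = −40·1385 + 59·939
1 = 59·5094 − 217·1385
1 = −217·37043 + 1578·5094
1 = 1578·153266 − 6529·37043
1 = −6529·343575 + 14636·153266
1 = 14636·1183991 − 50437·343575
So 343575·(-50437) ≡ 1 (mod 1183991), giving 343575⁻¹ ≡ 1133554.
x ≡ 343575⁻¹·263841 ≡ 1133554·263841 ≡ 710323 (mod 1183991).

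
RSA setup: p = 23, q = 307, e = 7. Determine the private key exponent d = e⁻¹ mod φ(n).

3847

φ(n) = (p−1)(q−1) = 22·306 = 6732.
Need d with 7·d ≡ 1 (mod 6732). Apply the extended Euclidean algorithm:
6732 = 961×7 + 5
7 = 1×5 + 2
5 = 2×2 + 1
2 = 2×1 + 0
Back-substitute:
1 = 5 − 2·2
1 = −2·7 + 3·5
1 = 3·6732 − 2885·7
So 7·(-2885) ≡ 1 (mod 6732), hence d ≡ -2885 ≡ 3847 (mod 6732).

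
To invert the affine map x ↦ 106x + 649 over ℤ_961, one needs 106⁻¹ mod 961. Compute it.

136

Apply the Euclidean algorithm to 961 and 106:
961 = 9·106 + 7
106 = 15·7 + 1
7 = 7·1 + 0
gcd = 1, so the inverse exists. Back-substitute:
1 = 106 − 15·7
1 = −15·961 + 136·106
So 106·136 ≡ 1 (mod 961).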